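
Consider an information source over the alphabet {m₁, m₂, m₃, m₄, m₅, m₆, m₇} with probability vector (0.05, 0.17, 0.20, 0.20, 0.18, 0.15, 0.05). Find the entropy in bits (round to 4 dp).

H = −Σ pᵢ log₂ pᵢ.
−0.05·log₂(0.05) = 0.2161
−0.17·log₂(0.17) = 0.4346
−0.20·log₂(0.20) = 0.4644
−0.20·log₂(0.20) = 0.4644
−0.18·log₂(0.18) = 0.4453
−0.15·log₂(0.15) = 0.4105
−0.05·log₂(0.05) = 0.2161
Sum ≈ 2.6514 → 2.6514 bits.

2.6514 bits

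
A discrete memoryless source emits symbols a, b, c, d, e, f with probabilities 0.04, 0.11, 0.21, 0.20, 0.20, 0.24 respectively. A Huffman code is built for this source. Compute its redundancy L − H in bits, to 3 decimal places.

0.068 bits

Entropy H = −Σ p log₂ p ≈ 2.4318 bits.
Huffman merges: 1/25+11/100→3/20; 3/20+1/5→7/20; 1/5+21/100→41/100; 6/25+7/20→59/100; 41/100+59/100→1. L = 5/2 ≈ 2.5000.
L − H = 2.5000 − 2.4318 = 0.068 bits.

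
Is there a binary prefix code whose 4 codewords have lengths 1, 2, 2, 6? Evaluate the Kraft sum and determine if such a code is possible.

1.015625; no

With common denominator 2^6 = 64: Σ 2^(−ℓᵢ) = 32/64 + 16/64 + 16/64 + 1/64 = 65/64 = 1.015625.
Kraft's inequality requires Σ ≤ 1; here Σ = 1.015625 > 1, so no such prefix code exists.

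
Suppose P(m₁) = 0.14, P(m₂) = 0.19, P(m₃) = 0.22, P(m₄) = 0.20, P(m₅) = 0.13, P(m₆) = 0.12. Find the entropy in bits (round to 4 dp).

H = −Σ pᵢ log₂ pᵢ.
−0.14·log₂(0.14) = 0.3971
−0.19·log₂(0.19) = 0.4552
−0.22·log₂(0.22) = 0.4806
−0.20·log₂(0.20) = 0.4644
−0.13·log₂(0.13) = 0.3826
−0.12·log₂(0.12) = 0.3671
Sum ≈ 2.5470 → 2.5470 bits.

2.5470 bits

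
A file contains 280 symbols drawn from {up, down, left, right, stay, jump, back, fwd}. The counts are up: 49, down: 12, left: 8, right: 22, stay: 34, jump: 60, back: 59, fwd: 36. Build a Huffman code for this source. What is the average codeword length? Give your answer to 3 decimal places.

Probabilities are the counts divided by 280.
Repeatedly combine the two least-probable nodes; the expected code length is the sum of the merged weights.
merge 1/35 + 3/70 → 1/14
merge 1/14 + 11/140 → 3/20
merge 17/140 + 9/70 → 1/4
merge 3/20 + 7/40 → 13/40
merge 59/280 + 3/14 → 17/40
merge 1/4 + 13/40 → 23/40
merge 17/40 + 23/40 → 1
L = 1/14 + 3/20 + 1/4 + 13/40 + 17/40 + 23/40 + 1 = 783/280 ≈ 2.796 bits/symbol.

2.796 bits/symbol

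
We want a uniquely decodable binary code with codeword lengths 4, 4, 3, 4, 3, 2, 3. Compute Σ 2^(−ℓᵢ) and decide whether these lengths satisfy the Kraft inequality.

With common denominator 2^4 = 16: Σ 2^(−ℓᵢ) = 1/16 + 1/16 + 2/16 + 1/16 + 2/16 + 4/16 + 2/16 = 13/16 = 0.8125.
Kraft's inequality requires Σ ≤ 1; here Σ = 0.8125 ≤ 1, so such a prefix code exists.

0.8125; yes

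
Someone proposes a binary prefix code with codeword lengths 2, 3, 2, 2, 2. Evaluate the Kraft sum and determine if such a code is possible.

1.125; no

With common denominator 2^3 = 8: Σ 2^(−ℓᵢ) = 2/8 + 1/8 + 2/8 + 2/8 + 2/8 = 9/8 = 1.125.
Kraft's inequality requires Σ ≤ 1; here Σ = 1.125 > 1, so no such prefix code exists.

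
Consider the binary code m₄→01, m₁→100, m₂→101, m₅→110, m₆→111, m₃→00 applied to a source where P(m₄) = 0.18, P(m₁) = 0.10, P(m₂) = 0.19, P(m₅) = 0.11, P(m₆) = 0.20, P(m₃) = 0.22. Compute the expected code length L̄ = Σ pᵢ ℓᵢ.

L̄ = Σ pᵢ·ℓᵢ = 0.18·2 + 0.10·3 + 0.19·3 + 0.11·3 + 0.20·3 + 0.22·2 = 2.6 bits/symbol.

2.6 bits/symbol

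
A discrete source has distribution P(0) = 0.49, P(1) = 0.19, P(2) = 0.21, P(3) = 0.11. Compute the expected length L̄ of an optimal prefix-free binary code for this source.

1.81 bits/symbol

Repeatedly combine the two least-probable nodes; the expected code length is the sum of the merged weights.
merge 11/100 + 19/100 → 3/10
merge 21/100 + 3/10 → 51/100
merge 49/100 + 51/100 → 1
L = 3/10 + 51/100 + 1 = 181/100 = 1.81 bits/symbol.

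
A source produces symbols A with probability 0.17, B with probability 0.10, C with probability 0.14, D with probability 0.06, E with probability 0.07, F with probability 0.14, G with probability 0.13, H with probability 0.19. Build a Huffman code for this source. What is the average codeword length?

Repeatedly combine the two least-probable nodes; the expected code length is the sum of the merged weights.
merge 3/50 + 7/100 → 13/100
merge 1/10 + 13/100 → 23/100
merge 13/100 + 7/50 → 27/100
merge 7/50 + 17/100 → 31/100
merge 19/100 + 23/100 → 21/50
merge 27/100 + 31/100 → 29/50
merge 21/50 + 29/50 → 1
L = 13/100 + 23/100 + 27/100 + 31/100 + 21/50 + 29/50 + 1 = 147/50 = 2.94 bits/symbol.

2.94 bits/symbol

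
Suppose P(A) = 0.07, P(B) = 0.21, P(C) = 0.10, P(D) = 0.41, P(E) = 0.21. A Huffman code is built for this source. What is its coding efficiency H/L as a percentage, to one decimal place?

96.9%

Entropy H = −Σ p log₂ p ≈ 2.0738 bits.
Huffman merges: 7/100+1/10→17/100; 17/100+21/100→19/50; 21/100+19/50→59/100; 41/100+59/100→1. L = 107/50 ≈ 2.1400.
Efficiency = H/L = 2.0738/2.1400 = 96.9%.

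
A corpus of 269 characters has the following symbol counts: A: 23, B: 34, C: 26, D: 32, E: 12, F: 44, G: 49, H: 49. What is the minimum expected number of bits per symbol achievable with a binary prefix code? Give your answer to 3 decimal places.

Probabilities are the counts divided by 269.
Repeatedly combine the two least-probable nodes; the expected code length is the sum of the merged weights.
merge 12/269 + 23/269 → 35/269
merge 26/269 + 32/269 → 58/269
merge 34/269 + 35/269 → 69/269
merge 44/269 + 49/269 → 93/269
merge 49/269 + 58/269 → 107/269
merge 69/269 + 93/269 → 162/269
merge 107/269 + 162/269 → 1
L = 35/269 + 58/269 + 69/269 + 93/269 + 107/269 + 162/269 + 1 = 793/269 ≈ 2.948 bits/symbol.

2.948 bits/symbol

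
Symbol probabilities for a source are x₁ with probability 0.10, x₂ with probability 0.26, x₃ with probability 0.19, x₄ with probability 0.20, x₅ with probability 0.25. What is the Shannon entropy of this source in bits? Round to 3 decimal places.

2.257 bits

H = −Σ pᵢ log₂ pᵢ.
−0.10·log₂(0.10) = 0.3322
−0.26·log₂(0.26) = 0.5053
−0.19·log₂(0.19) = 0.4552
−0.20·log₂(0.20) = 0.4644
−0.25·log₂(0.25) = 0.5000
Sum ≈ 2.2571 → 2.257 bits.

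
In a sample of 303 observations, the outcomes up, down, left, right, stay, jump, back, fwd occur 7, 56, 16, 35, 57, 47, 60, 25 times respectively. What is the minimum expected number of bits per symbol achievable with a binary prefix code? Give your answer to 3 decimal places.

2.848 bits/symbol

Probabilities are the counts divided by 303.
Repeatedly combine the two least-probable nodes; the expected code length is the sum of the merged weights.
merge 7/303 + 16/303 → 23/303
merge 23/303 + 25/303 → 16/101
merge 35/303 + 47/303 → 82/303
merge 16/101 + 56/303 → 104/303
merge 19/101 + 20/101 → 39/101
merge 82/303 + 104/303 → 62/101
merge 39/101 + 62/101 → 1
L = 23/303 + 16/101 + 82/303 + 104/303 + 39/101 + 62/101 + 1 = 863/303 ≈ 2.848 bits/symbol.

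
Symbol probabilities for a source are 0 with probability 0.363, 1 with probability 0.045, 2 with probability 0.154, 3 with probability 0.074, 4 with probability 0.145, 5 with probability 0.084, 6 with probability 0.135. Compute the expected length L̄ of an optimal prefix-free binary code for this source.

2.596 bits/symbol

Repeatedly combine the two least-probable nodes; the expected code length is the sum of the merged weights.
merge 9/200 + 37/500 → 119/1000
merge 21/250 + 119/1000 → 203/1000
merge 27/200 + 29/200 → 7/25
merge 77/500 + 203/1000 → 357/1000
merge 7/25 + 357/1000 → 637/1000
merge 363/1000 + 637/1000 → 1
L = 119/1000 + 203/1000 + 7/25 + 357/1000 + 637/1000 + 1 = 649/250 = 2.596 bits/symbol.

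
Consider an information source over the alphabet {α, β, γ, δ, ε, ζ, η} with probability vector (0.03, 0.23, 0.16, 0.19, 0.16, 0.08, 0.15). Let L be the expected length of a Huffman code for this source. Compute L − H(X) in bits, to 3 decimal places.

0.047 bits

Entropy H = −Σ p log₂ p ≈ 2.6427 bits.
Huffman merges: 3/100+2/25→11/100; 11/100+3/20→13/50; 4/25+4/25→8/25; 19/100+23/100→21/50; 13/50+8/25→29/50; 21/50+29/50→1. L = 269/100 ≈ 2.6900.
L − H = 2.6900 − 2.6427 = 0.047 bits.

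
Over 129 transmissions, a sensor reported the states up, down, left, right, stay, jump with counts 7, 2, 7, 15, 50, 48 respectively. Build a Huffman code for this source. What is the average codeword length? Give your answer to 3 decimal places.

2.047 bits/symbol

Probabilities are the counts divided by 129.
Repeatedly combine the two least-probable nodes; the expected code length is the sum of the merged weights.
merge 2/129 + 7/129 → 3/43
merge 7/129 + 3/43 → 16/129
merge 5/43 + 16/129 → 31/129
merge 31/129 + 16/43 → 79/129
merge 50/129 + 79/129 → 1
L = 3/43 + 16/129 + 31/129 + 79/129 + 1 = 88/43 ≈ 2.047 bits/symbol.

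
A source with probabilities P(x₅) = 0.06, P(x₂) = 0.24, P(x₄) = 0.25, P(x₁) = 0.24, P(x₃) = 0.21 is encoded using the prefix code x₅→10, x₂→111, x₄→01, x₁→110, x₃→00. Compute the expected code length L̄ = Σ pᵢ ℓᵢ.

2.48 bits/symbol

L̄ = Σ pᵢ·ℓᵢ = 0.06·2 + 0.24·3 + 0.25·2 + 0.24·3 + 0.21·2 = 2.48 bits/symbol.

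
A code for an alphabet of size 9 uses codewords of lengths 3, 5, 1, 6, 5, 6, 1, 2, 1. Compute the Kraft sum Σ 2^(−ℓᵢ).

1.96875

With common denominator 2^6 = 64: Σ 2^(−ℓᵢ) = 8/64 + 2/64 + 32/64 + 1/64 + 2/64 + 1/64 + 32/64 + 16/64 + 32/64 = 126/64 = 1.96875.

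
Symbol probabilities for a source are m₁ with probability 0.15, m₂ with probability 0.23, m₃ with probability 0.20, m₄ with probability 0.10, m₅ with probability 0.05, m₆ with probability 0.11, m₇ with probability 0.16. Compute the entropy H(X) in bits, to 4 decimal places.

H = −Σ pᵢ log₂ pᵢ.
−0.15·log₂(0.15) = 0.4105
−0.23·log₂(0.23) = 0.4877
−0.20·log₂(0.20) = 0.4644
−0.10·log₂(0.10) = 0.3322
−0.05·log₂(0.05) = 0.2161
−0.11·log₂(0.11) = 0.3503
−0.16·log₂(0.16) = 0.4230
Sum ≈ 2.6842 → 2.6842 bits.

2.6842 bits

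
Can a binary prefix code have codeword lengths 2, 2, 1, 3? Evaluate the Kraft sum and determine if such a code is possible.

With common denominator 2^3 = 8: Σ 2^(−ℓᵢ) = 2/8 + 2/8 + 4/8 + 1/8 = 9/8 = 1.125.
Kraft's inequality requires Σ ≤ 1; here Σ = 1.125 > 1, so no such prefix code exists.

1.125; no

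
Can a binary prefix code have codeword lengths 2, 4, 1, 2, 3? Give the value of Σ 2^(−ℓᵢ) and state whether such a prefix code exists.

With common denominator 2^4 = 16: Σ 2^(−ℓᵢ) = 4/16 + 1/16 + 8/16 + 4/16 + 2/16 = 19/16 = 1.1875.
Kraft's inequality requires Σ ≤ 1; here Σ = 1.1875 > 1, so no such prefix code exists.

1.1875; no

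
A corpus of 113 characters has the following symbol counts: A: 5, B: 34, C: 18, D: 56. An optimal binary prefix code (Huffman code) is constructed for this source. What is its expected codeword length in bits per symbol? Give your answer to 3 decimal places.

1.708 bits/symbol

Probabilities are the counts divided by 113.
Repeatedly combine the two least-probable nodes; the expected code length is the sum of the merged weights.
merge 5/113 + 18/113 → 23/113
merge 23/113 + 34/113 → 57/113
merge 56/113 + 57/113 → 1
L = 23/113 + 57/113 + 1 = 193/113 ≈ 1.708 bits/symbol.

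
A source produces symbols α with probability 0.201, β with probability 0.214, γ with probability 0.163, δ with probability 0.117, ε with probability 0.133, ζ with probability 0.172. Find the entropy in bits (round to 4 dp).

2.5539 bits

H = −Σ pᵢ log₂ pᵢ.
−0.201·log₂(0.201) = 0.4653
−0.214·log₂(0.214) = 0.4760
−0.163·log₂(0.163) = 0.4266
−0.117·log₂(0.117) = 0.3622
−0.133·log₂(0.133) = 0.3871
−0.172·log₂(0.172) = 0.4368
Sum ≈ 2.5539 → 2.5539 bits.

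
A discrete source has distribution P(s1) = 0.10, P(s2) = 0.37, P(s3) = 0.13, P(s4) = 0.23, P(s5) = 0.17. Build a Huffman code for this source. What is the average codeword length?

2.23 bits/symbol

Repeatedly combine the two least-probable nodes; the expected code length is the sum of the merged weights.
merge 1/10 + 13/100 → 23/100
merge 17/100 + 23/100 → 2/5
merge 23/100 + 37/100 → 3/5
merge 2/5 + 3/5 → 1
L = 23/100 + 2/5 + 3/5 + 1 = 223/100 = 2.23 bits/symbol.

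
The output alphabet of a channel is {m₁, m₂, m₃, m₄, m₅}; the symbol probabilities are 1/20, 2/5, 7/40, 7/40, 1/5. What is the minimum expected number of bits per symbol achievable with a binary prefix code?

2.2 bits/symbol

Repeatedly combine the two least-probable nodes; the expected code length is the sum of the merged weights.
merge 1/20 + 7/40 → 9/40
merge 7/40 + 1/5 → 3/8
merge 9/40 + 3/8 → 3/5
merge 2/5 + 3/5 → 1
L = 9/40 + 3/8 + 3/5 + 1 = 11/5 = 2.2 bits/symbol.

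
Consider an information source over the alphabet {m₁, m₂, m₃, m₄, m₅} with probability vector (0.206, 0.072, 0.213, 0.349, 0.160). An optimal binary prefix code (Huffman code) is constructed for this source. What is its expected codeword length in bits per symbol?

Repeatedly combine the two least-probable nodes; the expected code length is the sum of the merged weights.
merge 9/125 + 4/25 → 29/125
merge 103/500 + 213/1000 → 419/1000
merge 29/125 + 349/1000 → 581/1000
merge 419/1000 + 581/1000 → 1
L = 29/125 + 419/1000 + 581/1000 + 1 = 279/125 = 2.232 bits/symbol.

2.232 bits/symbol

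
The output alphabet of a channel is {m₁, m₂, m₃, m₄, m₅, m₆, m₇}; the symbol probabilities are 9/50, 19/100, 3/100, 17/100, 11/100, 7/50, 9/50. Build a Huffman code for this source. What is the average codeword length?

Repeatedly combine the two least-probable nodes; the expected code length is the sum of the merged weights.
merge 3/100 + 11/100 → 7/50
merge 7/50 + 7/50 → 7/25
merge 17/100 + 9/50 → 7/20
merge 9/50 + 19/100 → 37/100
merge 7/25 + 7/20 → 63/100
merge 37/100 + 63/100 → 1
L = 7/50 + 7/25 + 7/20 + 37/100 + 63/100 + 1 = 277/100 = 2.77 bits/symbol.

2.77 bits/symbol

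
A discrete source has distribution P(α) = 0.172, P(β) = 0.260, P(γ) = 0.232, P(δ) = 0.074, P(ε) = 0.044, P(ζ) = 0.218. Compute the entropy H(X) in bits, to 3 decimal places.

2.386 bits

H = −Σ pᵢ log₂ pᵢ.
−0.172·log₂(0.172) = 0.4368
−0.260·log₂(0.260) = 0.5053
−0.232·log₂(0.232) = 0.4890
−0.074·log₂(0.074) = 0.2780
−0.044·log₂(0.044) = 0.1983
−0.218·log₂(0.218) = 0.4791
Sum ≈ 2.3864 → 2.386 bits.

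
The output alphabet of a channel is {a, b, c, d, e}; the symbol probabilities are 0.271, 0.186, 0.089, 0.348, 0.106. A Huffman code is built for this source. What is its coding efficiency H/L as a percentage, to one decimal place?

97.7%

Entropy H = −Σ p log₂ p ≈ 2.1456 bits.
Huffman merges: 89/1000+53/500→39/200; 93/500+39/200→381/1000; 271/1000+87/250→619/1000; 381/1000+619/1000→1. L = 439/200 ≈ 2.1950.
Efficiency = H/L = 2.1456/2.1950 = 97.7%.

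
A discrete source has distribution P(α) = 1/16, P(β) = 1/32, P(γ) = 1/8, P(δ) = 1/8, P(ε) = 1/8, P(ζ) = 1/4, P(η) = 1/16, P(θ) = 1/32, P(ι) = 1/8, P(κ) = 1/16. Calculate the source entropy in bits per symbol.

Each probability is a power of 1/2, so log₂(1/p) is an integer.
H = Σ p·log₂(1/p) = 1/16·4 + 1/32·5 + 1/8·3 + 1/8·3 + 1/8·3 + 1/4·2 + 1/16·4 + 1/32·5 + 1/8·3 + 1/16·4 = 3.0625 bits.

3.0625 bits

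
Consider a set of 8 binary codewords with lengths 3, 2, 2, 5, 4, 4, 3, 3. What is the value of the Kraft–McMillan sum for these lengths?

With common denominator 2^5 = 32: Σ 2^(−ℓᵢ) = 4/32 + 8/32 + 8/32 + 1/32 + 2/32 + 2/32 + 4/32 + 4/32 = 33/32 = 1.03125.

1.03125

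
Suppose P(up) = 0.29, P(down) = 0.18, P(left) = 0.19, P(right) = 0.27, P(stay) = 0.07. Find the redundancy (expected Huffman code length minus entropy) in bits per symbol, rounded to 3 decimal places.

Entropy H = −Σ p log₂ p ≈ 2.1970 bits.
Huffman merges: 7/100+9/50→1/4; 19/100+1/4→11/25; 27/100+29/100→14/25; 11/25+14/25→1. L = 9/4 ≈ 2.2500.
L − H = 2.2500 − 2.1970 = 0.053 bits.

0.053 bits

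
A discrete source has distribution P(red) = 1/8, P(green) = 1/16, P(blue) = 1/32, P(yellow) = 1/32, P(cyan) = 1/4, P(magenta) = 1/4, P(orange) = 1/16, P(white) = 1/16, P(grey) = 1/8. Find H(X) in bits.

2.8125 bits

Each probability is a power of 1/2, so log₂(1/p) is an integer.
H = Σ p·log₂(1/p) = 1/8·3 + 1/16·4 + 1/32·5 + 1/32·5 + 1/4·2 + 1/4·2 + 1/16·4 + 1/16·4 + 1/8·3 = 2.8125 bits.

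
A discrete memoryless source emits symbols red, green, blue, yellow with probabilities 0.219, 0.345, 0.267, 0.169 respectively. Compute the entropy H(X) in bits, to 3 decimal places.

1.952 bits

H = −Σ pᵢ log₂ pᵢ.
−0.219·log₂(0.219) = 0.4798
−0.345·log₂(0.345) = 0.5297
−0.267·log₂(0.267) = 0.5087
−0.169·log₂(0.169) = 0.4335
Sum ≈ 1.9516 → 1.952 bits.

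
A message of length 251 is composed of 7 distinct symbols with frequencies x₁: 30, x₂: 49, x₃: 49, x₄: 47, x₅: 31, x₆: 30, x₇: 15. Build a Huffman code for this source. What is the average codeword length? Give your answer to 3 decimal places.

2.789 bits/symbol

Probabilities are the counts divided by 251.
Repeatedly combine the two least-probable nodes; the expected code length is the sum of the merged weights.
merge 15/251 + 30/251 → 45/251
merge 30/251 + 31/251 → 61/251
merge 45/251 + 47/251 → 92/251
merge 49/251 + 49/251 → 98/251
merge 61/251 + 92/251 → 153/251
merge 98/251 + 153/251 → 1
L = 45/251 + 61/251 + 92/251 + 98/251 + 153/251 + 1 = 700/251 ≈ 2.789 bits/symbol.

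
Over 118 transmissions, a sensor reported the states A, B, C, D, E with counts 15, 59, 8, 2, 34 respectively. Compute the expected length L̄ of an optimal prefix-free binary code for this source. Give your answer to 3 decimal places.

1.797 bits/symbol

Probabilities are the counts divided by 118.
Repeatedly combine the two least-probable nodes; the expected code length is the sum of the merged weights.
merge 1/59 + 4/59 → 5/59
merge 5/59 + 15/118 → 25/118
merge 25/118 + 17/59 → 1/2
merge 1/2 + 1/2 → 1
L = 5/59 + 25/118 + 1/2 + 1 = 106/59 ≈ 1.797 bits/symbol.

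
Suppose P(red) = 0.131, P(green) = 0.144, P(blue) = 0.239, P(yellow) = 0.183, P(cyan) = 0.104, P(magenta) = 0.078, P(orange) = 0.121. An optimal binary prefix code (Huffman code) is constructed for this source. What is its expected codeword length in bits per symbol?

Repeatedly combine the two least-probable nodes; the expected code length is the sum of the merged weights.
merge 39/500 + 13/125 → 91/500
merge 121/1000 + 131/1000 → 63/250
merge 18/125 + 91/500 → 163/500
merge 183/1000 + 239/1000 → 211/500
merge 63/250 + 163/500 → 289/500
merge 211/500 + 289/500 → 1
L = 91/500 + 63/250 + 163/500 + 211/500 + 289/500 + 1 = 69/25 = 2.76 bits/symbol.

2.76 bits/symbol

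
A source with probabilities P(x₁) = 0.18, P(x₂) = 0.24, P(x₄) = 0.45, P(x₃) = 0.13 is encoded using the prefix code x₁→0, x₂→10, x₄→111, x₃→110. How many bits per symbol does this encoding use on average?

L̄ = Σ pᵢ·ℓᵢ = 0.18·1 + 0.24·2 + 0.45·3 + 0.13·3 = 2.4 bits/symbol.

2.4 bits/symbol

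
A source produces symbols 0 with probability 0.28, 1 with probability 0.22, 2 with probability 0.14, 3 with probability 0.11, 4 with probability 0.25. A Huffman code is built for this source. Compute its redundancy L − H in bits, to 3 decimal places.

0.008 bits

Entropy H = −Σ p log₂ p ≈ 2.2422 bits.
Huffman merges: 11/100+7/50→1/4; 11/50+1/4→47/100; 1/4+7/25→53/100; 47/100+53/100→1. L = 9/4 ≈ 2.2500.
L − H = 2.2500 − 2.2422 = 0.008 bits.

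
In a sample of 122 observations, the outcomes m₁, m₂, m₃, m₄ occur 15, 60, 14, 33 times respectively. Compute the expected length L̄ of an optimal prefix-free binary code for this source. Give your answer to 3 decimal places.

Probabilities are the counts divided by 122.
Repeatedly combine the two least-probable nodes; the expected code length is the sum of the merged weights.
merge 7/61 + 15/122 → 29/122
merge 29/122 + 33/122 → 31/61
merge 30/61 + 31/61 → 1
L = 29/122 + 31/61 + 1 = 213/122 ≈ 1.746 bits/symbol.

1.746 bits/symbol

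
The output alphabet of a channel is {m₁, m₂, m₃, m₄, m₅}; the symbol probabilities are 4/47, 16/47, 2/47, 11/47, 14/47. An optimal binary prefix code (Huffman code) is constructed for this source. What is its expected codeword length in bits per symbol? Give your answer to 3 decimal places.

2.128 bits/symbol

Repeatedly combine the two least-probable nodes; the expected code length is the sum of the merged weights.
merge 2/47 + 4/47 → 6/47
merge 6/47 + 11/47 → 17/47
merge 14/47 + 16/47 → 30/47
merge 17/47 + 30/47 → 1
L = 6/47 + 17/47 + 30/47 + 1 = 100/47 ≈ 2.128 bits/symbol.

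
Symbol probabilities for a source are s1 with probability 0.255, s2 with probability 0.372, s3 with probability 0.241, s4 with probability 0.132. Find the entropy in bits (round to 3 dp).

H = −Σ pᵢ log₂ pᵢ.
−0.255·log₂(0.255) = 0.5027
−0.372·log₂(0.372) = 0.5307
−0.241·log₂(0.241) = 0.4947
−0.132·log₂(0.132) = 0.3856
Sum ≈ 1.9138 → 1.914 bits.

1.914 bits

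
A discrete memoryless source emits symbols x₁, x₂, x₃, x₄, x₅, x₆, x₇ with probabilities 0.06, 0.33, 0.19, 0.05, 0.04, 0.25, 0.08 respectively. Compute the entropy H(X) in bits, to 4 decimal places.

2.4199 bits

H = −Σ pᵢ log₂ pᵢ.
−0.06·log₂(0.06) = 0.2435
−0.33·log₂(0.33) = 0.5278
−0.19·log₂(0.19) = 0.4552
−0.05·log₂(0.05) = 0.2161
−0.04·log₂(0.04) = 0.1858
−0.25·log₂(0.25) = 0.5000
−0.08·log₂(0.08) = 0.2915
Sum ≈ 2.4199 → 2.4199 bits.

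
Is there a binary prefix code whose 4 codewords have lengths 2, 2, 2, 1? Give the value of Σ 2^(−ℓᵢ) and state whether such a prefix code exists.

With common denominator 2^2 = 4: Σ 2^(−ℓᵢ) = 1/4 + 1/4 + 1/4 + 2/4 = 5/4 = 1.25.
Kraft's inequality requires Σ ≤ 1; here Σ = 1.25 > 1, so no such prefix code exists.

1.25; no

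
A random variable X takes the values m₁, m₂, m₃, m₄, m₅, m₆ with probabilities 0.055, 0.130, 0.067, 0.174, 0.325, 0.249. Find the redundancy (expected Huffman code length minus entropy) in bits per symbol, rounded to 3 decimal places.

0.035 bits

Entropy H = −Σ p log₂ p ≈ 2.3395 bits.
Huffman merges: 11/200+67/1000→61/500; 61/500+13/100→63/250; 87/500+249/1000→423/1000; 63/250+13/40→577/1000; 423/1000+577/1000→1. L = 1187/500 ≈ 2.3740.
L − H = 2.3740 − 2.3395 = 0.035 bits.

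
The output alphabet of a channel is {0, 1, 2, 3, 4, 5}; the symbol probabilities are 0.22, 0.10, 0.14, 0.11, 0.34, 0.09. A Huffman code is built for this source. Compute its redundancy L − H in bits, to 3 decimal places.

0.038 bits

Entropy H = −Σ p log₂ p ≈ 2.4020 bits.
Huffman merges: 9/100+1/10→19/100; 11/100+7/50→1/4; 19/100+11/50→41/100; 1/4+17/50→59/100; 41/100+59/100→1. L = 61/25 ≈ 2.4400.
L − H = 2.4400 − 2.4020 = 0.038 bits.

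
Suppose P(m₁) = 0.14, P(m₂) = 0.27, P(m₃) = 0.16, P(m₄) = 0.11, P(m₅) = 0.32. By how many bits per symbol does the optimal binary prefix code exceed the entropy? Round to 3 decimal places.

0.044 bits

Entropy H = −Σ p log₂ p ≈ 2.2065 bits.
Huffman merges: 11/100+7/50→1/4; 4/25+1/4→41/100; 27/100+8/25→59/100; 41/100+59/100→1. L = 9/4 ≈ 2.2500.
L − H = 2.2500 − 2.2065 = 0.044 bits.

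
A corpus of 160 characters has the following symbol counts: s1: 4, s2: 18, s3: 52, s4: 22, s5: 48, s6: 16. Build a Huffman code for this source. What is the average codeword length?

2.3625 bits/symbol

Probabilities are the counts divided by 160.
Repeatedly combine the two least-probable nodes; the expected code length is the sum of the merged weights.
merge 1/40 + 1/10 → 1/8
merge 9/80 + 1/8 → 19/80
merge 11/80 + 19/80 → 3/8
merge 3/10 + 13/40 → 5/8
merge 3/8 + 5/8 → 1
L = 1/8 + 19/80 + 3/8 + 5/8 + 1 = 189/80 = 2.3625 bits/symbol.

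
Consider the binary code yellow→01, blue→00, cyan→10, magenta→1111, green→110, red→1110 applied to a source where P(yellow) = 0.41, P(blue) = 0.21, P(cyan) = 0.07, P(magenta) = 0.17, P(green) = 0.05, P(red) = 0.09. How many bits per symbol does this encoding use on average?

L̄ = Σ pᵢ·ℓᵢ = 0.41·2 + 0.21·2 + 0.07·2 + 0.17·4 + 0.05·3 + 0.09·4 = 2.57 bits/symbol.

2.57 bits/symbol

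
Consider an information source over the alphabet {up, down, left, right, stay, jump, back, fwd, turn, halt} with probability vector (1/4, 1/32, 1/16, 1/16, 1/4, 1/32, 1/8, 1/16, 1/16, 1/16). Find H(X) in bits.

2.9375 bits

Each probability is a power of 1/2, so log₂(1/p) is an integer.
H = Σ p·log₂(1/p) = 1/4·2 + 1/32·5 + 1/16·4 + 1/16·4 + 1/4·2 + 1/32·5 + 1/8·3 + 1/16·4 + 1/16·4 + 1/16·4 = 2.9375 bits.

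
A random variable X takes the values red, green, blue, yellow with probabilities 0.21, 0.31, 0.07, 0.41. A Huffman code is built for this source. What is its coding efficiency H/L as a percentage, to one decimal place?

95.9%

Entropy H = −Σ p log₂ p ≈ 1.7926 bits.
Huffman merges: 7/100+21/100→7/25; 7/25+31/100→59/100; 41/100+59/100→1. L = 187/100 ≈ 1.8700.
Efficiency = H/L = 1.7926/1.8700 = 95.9%.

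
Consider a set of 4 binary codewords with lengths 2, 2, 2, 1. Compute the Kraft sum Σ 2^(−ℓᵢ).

1.25

With common denominator 2^2 = 4: Σ 2^(−ℓᵢ) = 1/4 + 1/4 + 1/4 + 2/4 = 5/4 = 1.25.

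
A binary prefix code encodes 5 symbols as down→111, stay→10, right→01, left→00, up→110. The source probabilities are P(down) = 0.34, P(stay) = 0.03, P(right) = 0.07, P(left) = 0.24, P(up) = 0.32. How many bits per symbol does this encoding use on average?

2.66 bits/symbol

L̄ = Σ pᵢ·ℓᵢ = 0.34·3 + 0.03·2 + 0.07·2 + 0.24·2 + 0.32·3 = 2.66 bits/symbol.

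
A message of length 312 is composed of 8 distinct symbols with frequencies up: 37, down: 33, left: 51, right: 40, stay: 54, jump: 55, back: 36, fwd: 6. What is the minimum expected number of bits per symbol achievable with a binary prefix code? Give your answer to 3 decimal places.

2.949 bits/symbol

Probabilities are the counts divided by 312.
Repeatedly combine the two least-probable nodes; the expected code length is the sum of the merged weights.
merge 1/52 + 11/104 → 1/8
merge 3/26 + 37/312 → 73/312
merge 1/8 + 5/39 → 79/312
merge 17/104 + 9/52 → 35/104
merge 55/312 + 73/312 → 16/39
merge 79/312 + 35/104 → 23/39
merge 16/39 + 23/39 → 1
L = 1/8 + 73/312 + 79/312 + 35/104 + 16/39 + 23/39 + 1 = 115/39 ≈ 2.949 bits/symbol.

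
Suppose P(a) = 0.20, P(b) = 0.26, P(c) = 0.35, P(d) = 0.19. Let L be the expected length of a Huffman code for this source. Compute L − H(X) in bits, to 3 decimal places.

0.045 bits

Entropy H = −Σ p log₂ p ≈ 1.9550 bits.
Huffman merges: 19/100+1/5→39/100; 13/50+7/20→61/100; 39/100+61/100→1. L = 2 ≈ 2.0000.
L − H = 2.0000 − 1.9550 = 0.045 bits.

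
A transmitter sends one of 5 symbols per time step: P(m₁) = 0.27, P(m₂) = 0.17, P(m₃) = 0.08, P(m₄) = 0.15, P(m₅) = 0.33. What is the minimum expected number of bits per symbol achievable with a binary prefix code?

2.23 bits/symbol

Repeatedly combine the two least-probable nodes; the expected code length is the sum of the merged weights.
merge 2/25 + 3/20 → 23/100
merge 17/100 + 23/100 → 2/5
merge 27/100 + 33/100 → 3/5
merge 2/5 + 3/5 → 1
L = 23/100 + 2/5 + 3/5 + 1 = 223/100 = 2.23 bits/symbol.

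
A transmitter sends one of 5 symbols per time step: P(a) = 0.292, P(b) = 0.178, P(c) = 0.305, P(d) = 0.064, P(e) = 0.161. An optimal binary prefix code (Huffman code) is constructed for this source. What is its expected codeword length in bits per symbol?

2.225 bits/symbol

Repeatedly combine the two least-probable nodes; the expected code length is the sum of the merged weights.
merge 8/125 + 161/1000 → 9/40
merge 89/500 + 9/40 → 403/1000
merge 73/250 + 61/200 → 597/1000
merge 403/1000 + 597/1000 → 1
L = 9/40 + 403/1000 + 597/1000 + 1 = 89/40 = 2.225 bits/symbol.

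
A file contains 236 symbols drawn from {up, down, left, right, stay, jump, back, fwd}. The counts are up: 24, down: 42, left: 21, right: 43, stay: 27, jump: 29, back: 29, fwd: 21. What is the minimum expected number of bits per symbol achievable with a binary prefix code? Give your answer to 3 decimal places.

Probabilities are the counts divided by 236.
Repeatedly combine the two least-probable nodes; the expected code length is the sum of the merged weights.
merge 21/236 + 21/236 → 21/118
merge 6/59 + 27/236 → 51/236
merge 29/236 + 29/236 → 29/118
merge 21/118 + 21/118 → 21/59
merge 43/236 + 51/236 → 47/118
merge 29/118 + 21/59 → 71/118
merge 47/118 + 71/118 → 1
L = 21/118 + 51/236 + 29/118 + 21/59 + 47/118 + 71/118 + 1 = 707/236 ≈ 2.996 bits/symbol.

2.996 bits/symbol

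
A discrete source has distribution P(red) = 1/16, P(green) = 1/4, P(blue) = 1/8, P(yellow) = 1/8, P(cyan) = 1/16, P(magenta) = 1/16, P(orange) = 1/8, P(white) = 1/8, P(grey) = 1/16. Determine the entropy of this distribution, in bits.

Each probability is a power of 1/2, so log₂(1/p) is an integer.
H = Σ p·log₂(1/p) = 1/16·4 + 1/4·2 + 1/8·3 + 1/8·3 + 1/16·4 + 1/16·4 + 1/8·3 + 1/8·3 + 1/16·4 = 3 bits.

3 bits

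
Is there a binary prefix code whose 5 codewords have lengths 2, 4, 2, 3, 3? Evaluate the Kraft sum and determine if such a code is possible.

With common denominator 2^4 = 16: Σ 2^(−ℓᵢ) = 4/16 + 1/16 + 4/16 + 2/16 + 2/16 = 13/16 = 0.8125.
Kraft's inequality requires Σ ≤ 1; here Σ = 0.8125 ≤ 1, so such a prefix code exists.

0.8125; yes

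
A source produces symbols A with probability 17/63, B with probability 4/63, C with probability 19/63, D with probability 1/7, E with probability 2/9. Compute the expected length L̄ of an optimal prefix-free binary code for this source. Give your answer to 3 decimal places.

2.206 bits/symbol

Repeatedly combine the two least-probable nodes; the expected code length is the sum of the merged weights.
merge 4/63 + 1/7 → 13/63
merge 13/63 + 2/9 → 3/7
merge 17/63 + 19/63 → 4/7
merge 3/7 + 4/7 → 1
L = 13/63 + 3/7 + 4/7 + 1 = 139/63 ≈ 2.206 bits/symbol.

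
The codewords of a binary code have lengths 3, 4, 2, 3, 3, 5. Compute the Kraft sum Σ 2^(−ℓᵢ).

With common denominator 2^5 = 32: Σ 2^(−ℓᵢ) = 4/32 + 2/32 + 8/32 + 4/32 + 4/32 + 1/32 = 23/32 = 0.71875.

0.71875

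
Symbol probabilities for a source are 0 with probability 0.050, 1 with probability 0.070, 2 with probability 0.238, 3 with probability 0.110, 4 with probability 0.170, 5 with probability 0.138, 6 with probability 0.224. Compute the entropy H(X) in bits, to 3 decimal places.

H = −Σ pᵢ log₂ pᵢ.
−0.050·log₂(0.050) = 0.2161
−0.070·log₂(0.070) = 0.2686
−0.238·log₂(0.238) = 0.4929
−0.110·log₂(0.110) = 0.3503
−0.170·log₂(0.170) = 0.4346
−0.138·log₂(0.138) = 0.3943
−0.224·log₂(0.224) = 0.4835
Sum ≈ 2.6402 → 2.640 bits.

2.640 bits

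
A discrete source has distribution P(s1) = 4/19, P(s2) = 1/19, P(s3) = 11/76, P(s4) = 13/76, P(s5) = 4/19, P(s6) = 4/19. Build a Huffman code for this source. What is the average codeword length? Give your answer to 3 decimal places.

Repeatedly combine the two least-probable nodes; the expected code length is the sum of the merged weights.
merge 1/19 + 11/76 → 15/76
merge 13/76 + 15/76 → 7/19
merge 4/19 + 4/19 → 8/19
merge 4/19 + 7/19 → 11/19
merge 8/19 + 11/19 → 1
L = 15/76 + 7/19 + 8/19 + 11/19 + 1 = 195/76 ≈ 2.566 bits/symbol.

2.566 bits/symbol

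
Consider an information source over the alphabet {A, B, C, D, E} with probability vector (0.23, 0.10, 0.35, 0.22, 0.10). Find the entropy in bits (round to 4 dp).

H = −Σ pᵢ log₂ pᵢ.
−0.23·log₂(0.23) = 0.4877
−0.10·log₂(0.10) = 0.3322
−0.35·log₂(0.35) = 0.5301
−0.22·log₂(0.22) = 0.4806
−0.10·log₂(0.10) = 0.3322
Sum ≈ 2.1627 → 2.1627 bits.

2.1627 bits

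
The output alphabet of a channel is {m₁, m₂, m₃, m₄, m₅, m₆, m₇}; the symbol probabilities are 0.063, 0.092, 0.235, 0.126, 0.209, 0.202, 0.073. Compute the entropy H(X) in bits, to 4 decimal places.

H = −Σ pᵢ log₂ pᵢ.
−0.063·log₂(0.063) = 0.2513
−0.092·log₂(0.092) = 0.3167
−0.235·log₂(0.235) = 0.4910
−0.126·log₂(0.126) = 0.3766
−0.209·log₂(0.209) = 0.4720
−0.202·log₂(0.202) = 0.4661
−0.073·log₂(0.073) = 0.2756
Sum ≈ 2.6493 → 2.6493 bits.

2.6493 bits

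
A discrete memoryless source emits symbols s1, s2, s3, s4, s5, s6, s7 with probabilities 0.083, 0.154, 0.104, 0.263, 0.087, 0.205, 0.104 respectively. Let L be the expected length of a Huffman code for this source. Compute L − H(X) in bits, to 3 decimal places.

Entropy H = −Σ p log₂ p ≈ 2.6748 bits.
Huffman merges: 83/1000+87/1000→17/100; 13/125+13/125→26/125; 77/500+17/100→81/250; 41/200+26/125→413/1000; 263/1000+81/250→587/1000; 413/1000+587/1000→1. L = 1351/500 ≈ 2.7020.
L − H = 2.7020 − 2.6748 = 0.027 bits.

0.027 bits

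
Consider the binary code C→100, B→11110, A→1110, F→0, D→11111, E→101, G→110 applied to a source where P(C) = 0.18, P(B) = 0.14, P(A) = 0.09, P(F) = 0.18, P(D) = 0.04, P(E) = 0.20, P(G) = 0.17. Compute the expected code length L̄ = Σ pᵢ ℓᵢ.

3.09 bits/symbol

L̄ = Σ pᵢ·ℓᵢ = 0.18·3 + 0.14·5 + 0.09·4 + 0.18·1 + 0.04·5 + 0.20·3 + 0.17·3 = 3.09 bits/symbol.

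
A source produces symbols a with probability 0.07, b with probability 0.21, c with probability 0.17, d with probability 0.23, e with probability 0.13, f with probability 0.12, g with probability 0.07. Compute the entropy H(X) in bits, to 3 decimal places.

2.682 bits

H = −Σ pᵢ log₂ pᵢ.
−0.07·log₂(0.07) = 0.2686
−0.21·log₂(0.21) = 0.4728
−0.17·log₂(0.17) = 0.4346
−0.23·log₂(0.23) = 0.4877
−0.13·log₂(0.13) = 0.3826
−0.12·log₂(0.12) = 0.3671
−0.07·log₂(0.07) = 0.2686
Sum ≈ 2.6819 → 2.682 bits.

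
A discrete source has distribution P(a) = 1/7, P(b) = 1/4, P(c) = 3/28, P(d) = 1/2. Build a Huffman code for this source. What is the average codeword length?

1.75 bits/symbol

Repeatedly combine the two least-probable nodes; the expected code length is the sum of the merged weights.
merge 3/28 + 1/7 → 1/4
merge 1/4 + 1/4 → 1/2
merge 1/2 + 1/2 → 1
L = 1/4 + 1/2 + 1 = 7/4 = 1.75 bits/symbol.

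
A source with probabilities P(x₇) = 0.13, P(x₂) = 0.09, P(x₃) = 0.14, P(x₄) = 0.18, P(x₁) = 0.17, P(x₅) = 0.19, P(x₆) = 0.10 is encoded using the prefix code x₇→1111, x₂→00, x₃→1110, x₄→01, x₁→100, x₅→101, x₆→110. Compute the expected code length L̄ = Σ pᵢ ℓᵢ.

L̄ = Σ pᵢ·ℓᵢ = 0.13·4 + 0.09·2 + 0.14·4 + 0.18·2 + 0.17·3 + 0.19·3 + 0.10·3 = 3 bits/symbol.

3 bits/symbol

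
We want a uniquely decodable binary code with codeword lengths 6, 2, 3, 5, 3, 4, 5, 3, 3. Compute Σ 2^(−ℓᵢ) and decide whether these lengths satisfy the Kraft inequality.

0.890625; yes

With common denominator 2^6 = 64: Σ 2^(−ℓᵢ) = 1/64 + 16/64 + 8/64 + 2/64 + 8/64 + 4/64 + 2/64 + 8/64 + 8/64 = 57/64 = 0.890625.
Kraft's inequality requires Σ ≤ 1; here Σ = 0.890625 ≤ 1, so such a prefix code exists.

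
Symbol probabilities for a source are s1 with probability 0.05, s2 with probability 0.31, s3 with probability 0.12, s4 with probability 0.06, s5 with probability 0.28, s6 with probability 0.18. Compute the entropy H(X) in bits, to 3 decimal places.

H = −Σ pᵢ log₂ pᵢ.
−0.05·log₂(0.05) = 0.2161
−0.31·log₂(0.31) = 0.5238
−0.12·log₂(0.12) = 0.3671
−0.06·log₂(0.06) = 0.2435
−0.28·log₂(0.28) = 0.5142
−0.18·log₂(0.18) = 0.4453
Sum ≈ 2.3100 → 2.310 bits.

2.310 bits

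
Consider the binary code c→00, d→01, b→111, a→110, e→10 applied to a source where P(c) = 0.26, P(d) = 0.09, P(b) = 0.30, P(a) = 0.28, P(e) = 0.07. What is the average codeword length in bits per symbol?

L̄ = Σ pᵢ·ℓᵢ = 0.26·2 + 0.09·2 + 0.30·3 + 0.28·3 + 0.07·2 = 2.58 bits/symbol.

2.58 bits/symbol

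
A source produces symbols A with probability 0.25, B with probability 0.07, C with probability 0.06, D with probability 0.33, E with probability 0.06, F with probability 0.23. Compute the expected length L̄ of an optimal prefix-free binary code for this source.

2.31 bits/symbol

Repeatedly combine the two least-probable nodes; the expected code length is the sum of the merged weights.
merge 3/50 + 3/50 → 3/25
merge 7/100 + 3/25 → 19/100
merge 19/100 + 23/100 → 21/50
merge 1/4 + 33/100 → 29/50
merge 21/50 + 29/50 → 1
L = 3/25 + 19/100 + 21/50 + 29/50 + 1 = 231/100 = 2.31 bits/symbol.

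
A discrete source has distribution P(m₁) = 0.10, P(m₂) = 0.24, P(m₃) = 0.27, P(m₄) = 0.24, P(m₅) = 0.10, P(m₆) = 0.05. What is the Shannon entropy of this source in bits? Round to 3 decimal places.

H = −Σ pᵢ log₂ pᵢ.
−0.10·log₂(0.10) = 0.3322
−0.24·log₂(0.24) = 0.4941
−0.27·log₂(0.27) = 0.5100
−0.24·log₂(0.24) = 0.4941
−0.10·log₂(0.10) = 0.3322
−0.05·log₂(0.05) = 0.2161
Sum ≈ 2.3788 → 2.379 bits.

2.379 bits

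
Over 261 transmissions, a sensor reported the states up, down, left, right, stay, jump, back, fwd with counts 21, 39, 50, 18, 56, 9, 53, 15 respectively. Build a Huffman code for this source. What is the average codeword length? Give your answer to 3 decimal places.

Probabilities are the counts divided by 261.
Repeatedly combine the two least-probable nodes; the expected code length is the sum of the merged weights.
merge 1/29 + 5/87 → 8/87
merge 2/29 + 7/87 → 13/87
merge 8/87 + 13/87 → 7/29
merge 13/87 + 50/261 → 89/261
merge 53/261 + 56/261 → 109/261
merge 7/29 + 89/261 → 152/261
merge 109/261 + 152/261 → 1
L = 8/87 + 13/87 + 7/29 + 89/261 + 109/261 + 152/261 + 1 = 737/261 ≈ 2.824 bits/symbol.

2.824 bits/symbol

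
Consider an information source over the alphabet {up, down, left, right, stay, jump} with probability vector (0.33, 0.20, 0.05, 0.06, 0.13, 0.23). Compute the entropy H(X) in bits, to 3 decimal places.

H = −Σ pᵢ log₂ pᵢ.
−0.33·log₂(0.33) = 0.5278
−0.20·log₂(0.20) = 0.4644
−0.05·log₂(0.05) = 0.2161
−0.06·log₂(0.06) = 0.2435
−0.13·log₂(0.13) = 0.3826
−0.23·log₂(0.23) = 0.4877
Sum ≈ 2.3221 → 2.322 bits.

2.322 bits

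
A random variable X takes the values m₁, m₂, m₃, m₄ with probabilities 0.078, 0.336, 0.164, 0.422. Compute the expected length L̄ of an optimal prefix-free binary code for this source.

Repeatedly combine the two least-probable nodes; the expected code length is the sum of the merged weights.
merge 39/500 + 41/250 → 121/500
merge 121/500 + 42/125 → 289/500
merge 211/500 + 289/500 → 1
L = 121/500 + 289/500 + 1 = 91/50 = 1.82 bits/symbol.

1.82 bits/symbol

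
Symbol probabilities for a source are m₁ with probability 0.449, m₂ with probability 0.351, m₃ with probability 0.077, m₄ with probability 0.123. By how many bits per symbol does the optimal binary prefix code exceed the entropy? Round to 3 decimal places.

0.045 bits

Entropy H = −Σ p log₂ p ≈ 1.7055 bits.
Huffman merges: 77/1000+123/1000→1/5; 1/5+351/1000→551/1000; 449/1000+551/1000→1. L = 1751/1000 ≈ 1.7510.
L − H = 1.7510 − 1.7055 = 0.045 bits.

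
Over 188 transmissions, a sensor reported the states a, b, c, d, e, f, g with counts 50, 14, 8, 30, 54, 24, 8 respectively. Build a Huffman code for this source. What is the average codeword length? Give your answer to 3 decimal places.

2.532 bits/symbol

Probabilities are the counts divided by 188.
Repeatedly combine the two least-probable nodes; the expected code length is the sum of the merged weights.
merge 2/47 + 2/47 → 4/47
merge 7/94 + 4/47 → 15/94
merge 6/47 + 15/94 → 27/94
merge 15/94 + 25/94 → 20/47
merge 27/94 + 27/94 → 27/47
merge 20/47 + 27/47 → 1
L = 4/47 + 15/94 + 27/94 + 20/47 + 27/47 + 1 = 119/47 ≈ 2.532 bits/symbol.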